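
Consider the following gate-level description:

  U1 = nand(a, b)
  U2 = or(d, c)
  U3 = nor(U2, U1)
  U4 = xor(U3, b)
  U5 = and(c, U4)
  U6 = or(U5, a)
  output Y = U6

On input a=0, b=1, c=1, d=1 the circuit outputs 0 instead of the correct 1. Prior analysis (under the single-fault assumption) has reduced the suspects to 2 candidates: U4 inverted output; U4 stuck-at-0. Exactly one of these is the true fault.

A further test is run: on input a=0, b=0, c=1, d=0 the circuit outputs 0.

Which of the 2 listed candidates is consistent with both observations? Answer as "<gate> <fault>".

U4 stuck-at-0

Evaluate each candidate on input a=0, b=0, c=1, d=0:
  U4 inverted output: U1=1, U2=1, U3=0, U4=1 [inverted output], U5=1, U6=1 → 1 — eliminated
  U4 stuck-at-0: U1=1, U2=1, U3=0, U4=0 [stuck-at-0], U5=0, U6=0 → 0 — matches
Only U4 stuck-at-0 reproduces the observed 0.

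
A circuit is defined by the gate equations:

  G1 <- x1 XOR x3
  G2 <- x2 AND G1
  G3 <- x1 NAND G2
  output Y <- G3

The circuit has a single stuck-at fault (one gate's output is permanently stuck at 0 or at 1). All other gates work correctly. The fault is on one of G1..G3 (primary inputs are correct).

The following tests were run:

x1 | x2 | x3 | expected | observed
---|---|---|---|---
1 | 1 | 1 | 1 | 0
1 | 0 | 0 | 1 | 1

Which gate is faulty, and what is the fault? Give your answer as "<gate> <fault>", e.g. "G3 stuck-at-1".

G1 stuck-at-1

Fault-free values for test 1 (x1=1, x2=1, x3=1): G1=0, G2=0, G3=1, giving Y=1. Observed 0.
Test 1: faults giving observed 0 are {G1 stuck-at-1, G2 stuck-at-1, G3 stuck-at-0}.
Test 2 (x1=1, x2=0, x3=0): fault-free G1=1, G2=0, G3=1 → 1; observed 1. Eliminates G2 stuck-at-1, G3 stuck-at-0.
Only G1 stuck-at-1 is consistent with every test.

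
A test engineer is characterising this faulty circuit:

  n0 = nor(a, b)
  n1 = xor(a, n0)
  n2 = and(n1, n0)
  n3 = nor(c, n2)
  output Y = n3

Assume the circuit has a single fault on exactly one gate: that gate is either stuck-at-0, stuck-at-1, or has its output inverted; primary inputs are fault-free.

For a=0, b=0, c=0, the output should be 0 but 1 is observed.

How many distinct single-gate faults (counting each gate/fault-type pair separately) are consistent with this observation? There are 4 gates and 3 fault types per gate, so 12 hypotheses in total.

8

Fault-free: n0=1, n1=1, n2=1, n3=0 → 0. Observed 1.
  n0 stuck-at-0: output 1 ✓
  n0 stuck-at-1: output 0 ✗
  n0 inverted output: output 1 ✓
  n1 stuck-at-0: output 1 ✓
  n1 stuck-at-1: output 0 ✗
  n1 inverted output: output 1 ✓
  n2 stuck-at-0: output 1 ✓
  n2 stuck-at-1: output 0 ✗
  n2 inverted output: output 1 ✓
  n3 stuck-at-0: output 0 ✗
  n3 stuck-at-1: output 1 ✓
  n3 inverted output: output 1 ✓
Consistent faults: {n0 stuck-at-0, n0 inverted output, n1 stuck-at-0, n1 inverted output, n2 stuck-at-0, n2 inverted output, n3 stuck-at-1, n3 inverted output} — 8 in all.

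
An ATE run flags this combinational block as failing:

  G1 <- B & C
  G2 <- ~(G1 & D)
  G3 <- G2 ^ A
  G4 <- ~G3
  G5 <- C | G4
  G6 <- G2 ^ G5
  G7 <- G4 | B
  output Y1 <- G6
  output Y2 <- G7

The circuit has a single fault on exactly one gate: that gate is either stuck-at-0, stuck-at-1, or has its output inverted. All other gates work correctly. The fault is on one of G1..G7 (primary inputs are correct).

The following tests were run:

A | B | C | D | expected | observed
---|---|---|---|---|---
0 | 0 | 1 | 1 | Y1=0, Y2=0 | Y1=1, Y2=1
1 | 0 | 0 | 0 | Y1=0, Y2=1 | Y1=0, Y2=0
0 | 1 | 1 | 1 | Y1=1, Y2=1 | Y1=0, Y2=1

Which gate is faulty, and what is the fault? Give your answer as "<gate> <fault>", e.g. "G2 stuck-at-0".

G2 inverted output

Fault-free values for test 1 (A=0, B=0, C=1, D=1): G1=0, G2=1, G3=1, G4=0, G5=1, G6=0, G7=0, giving Y1=0, Y2=0. Observed Y1=1, Y2=1.
Test 1: faults giving observed Y1=1, Y2=1 are {G1 stuck-at-1, G1 inverted output, G2 stuck-at-0, G2 inverted output}.
Test 2 (A=1, B=0, C=0, D=0): fault-free G1=0, G2=1, G3=0, G4=1, G5=1, G6=0, G7=1 → Y1=0, Y2=1; observed Y1=0, Y2=0. Eliminates G1 stuck-at-1, G1 inverted output.
Test 3 (A=0, B=1, C=1, D=1): fault-free G1=1, G2=0, G3=0, G4=1, G5=1, G6=1, G7=1 → Y1=1, Y2=1; observed Y1=0, Y2=1. Eliminates G2 stuck-at-0.
Only G2 inverted output is consistent with every test.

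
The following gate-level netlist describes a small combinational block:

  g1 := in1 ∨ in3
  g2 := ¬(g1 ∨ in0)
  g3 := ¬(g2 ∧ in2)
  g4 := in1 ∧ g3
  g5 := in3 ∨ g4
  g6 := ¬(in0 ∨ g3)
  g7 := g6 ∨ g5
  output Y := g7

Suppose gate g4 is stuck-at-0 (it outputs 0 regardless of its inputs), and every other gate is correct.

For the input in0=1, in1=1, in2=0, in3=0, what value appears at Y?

0

Propagate with g4 forced: g1=1, g2=0, g3=1, g4=0 [stuck-at-0], g5=0, g6=0, g7=0.
So Y = 0. (Without the fault it would be 1.)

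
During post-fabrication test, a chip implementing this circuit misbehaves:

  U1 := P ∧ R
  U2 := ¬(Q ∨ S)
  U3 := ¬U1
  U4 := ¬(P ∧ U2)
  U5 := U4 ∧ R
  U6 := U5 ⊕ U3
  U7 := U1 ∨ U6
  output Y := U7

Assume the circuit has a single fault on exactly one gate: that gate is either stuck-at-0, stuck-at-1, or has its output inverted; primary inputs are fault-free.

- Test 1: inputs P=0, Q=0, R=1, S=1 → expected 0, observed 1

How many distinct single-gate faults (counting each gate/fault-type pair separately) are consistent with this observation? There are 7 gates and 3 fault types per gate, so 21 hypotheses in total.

Fault-free: U1=0, U2=0, U3=1, U4=1, U5=1, U6=0, U7=0 → 0. Observed 1.
  U1: stuck-at-1, inverted output ✓; others ✗
  U2: none of the 3 fault types match ✗
  U3: stuck-at-0, inverted output ✓; others ✗
  U4: stuck-at-0, inverted output ✓; others ✗
  U5: stuck-at-0, inverted output ✓; others ✗
  U6: stuck-at-1, inverted output ✓; others ✗
  U7: stuck-at-1, inverted output ✓; others ✗
Consistent faults: {U1 stuck-at-1, U1 inverted output, U3 stuck-at-0, U3 inverted output, U4 stuck-at-0, U4 inverted output, U5 stuck-at-0, U5 inverted output, U6 stuck-at-1, U6 inverted output, U7 stuck-at-1, U7 inverted output} — 12 in all.

12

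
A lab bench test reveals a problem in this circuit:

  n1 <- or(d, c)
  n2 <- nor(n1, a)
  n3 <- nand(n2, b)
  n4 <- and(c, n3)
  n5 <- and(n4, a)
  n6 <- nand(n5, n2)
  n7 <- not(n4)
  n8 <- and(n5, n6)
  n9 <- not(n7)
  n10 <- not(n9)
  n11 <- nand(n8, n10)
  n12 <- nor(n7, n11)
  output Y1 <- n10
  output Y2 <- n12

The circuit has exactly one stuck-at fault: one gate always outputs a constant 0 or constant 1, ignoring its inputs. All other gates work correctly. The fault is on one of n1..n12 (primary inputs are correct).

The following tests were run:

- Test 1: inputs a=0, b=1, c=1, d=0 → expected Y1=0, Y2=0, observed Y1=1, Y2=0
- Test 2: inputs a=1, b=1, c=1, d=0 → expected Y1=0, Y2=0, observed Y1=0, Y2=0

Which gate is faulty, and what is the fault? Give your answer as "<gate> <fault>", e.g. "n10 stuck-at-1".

Fault-free values for test 1 (a=0, b=1, c=1, d=0): n1=1, n2=0, n3=1, n4=1, n5=0, n6=1, n7=0, n8=0, n9=1, n10=0, n11=1, n12=0, giving Y1=0, Y2=0. Observed Y1=1, Y2=0.
Test 1: faults giving observed Y1=1, Y2=0 are {n1 stuck-at-0, n2 stuck-at-1, n3 stuck-at-0, n4 stuck-at-0, n7 stuck-at-1, n9 stuck-at-0, n10 stuck-at-1}.
Test 2 (a=1, b=1, c=1, d=0): fault-free n1=1, n2=0, n3=1, n4=1, n5=1, n6=1, n7=0, n8=1, n9=1, n10=0, n11=1, n12=0 → Y1=0, Y2=0; observed Y1=0, Y2=0. Eliminates n2 stuck-at-1, n3 stuck-at-0, n4 stuck-at-0, n7 stuck-at-1, n9 stuck-at-0, n10 stuck-at-1.
Only n1 stuck-at-0 is consistent with every test.

n1 stuck-at-0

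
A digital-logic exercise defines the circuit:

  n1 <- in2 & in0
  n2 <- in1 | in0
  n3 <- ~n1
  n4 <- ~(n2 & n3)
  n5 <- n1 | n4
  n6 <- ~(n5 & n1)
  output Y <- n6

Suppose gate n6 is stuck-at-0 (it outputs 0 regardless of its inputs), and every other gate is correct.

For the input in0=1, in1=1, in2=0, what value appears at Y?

0

Propagate with n6 forced: n1=0, n2=1, n3=1, n4=0, n5=0, n6=0 [stuck-at-0].
So Y = 0. (Without the fault it would be 1.)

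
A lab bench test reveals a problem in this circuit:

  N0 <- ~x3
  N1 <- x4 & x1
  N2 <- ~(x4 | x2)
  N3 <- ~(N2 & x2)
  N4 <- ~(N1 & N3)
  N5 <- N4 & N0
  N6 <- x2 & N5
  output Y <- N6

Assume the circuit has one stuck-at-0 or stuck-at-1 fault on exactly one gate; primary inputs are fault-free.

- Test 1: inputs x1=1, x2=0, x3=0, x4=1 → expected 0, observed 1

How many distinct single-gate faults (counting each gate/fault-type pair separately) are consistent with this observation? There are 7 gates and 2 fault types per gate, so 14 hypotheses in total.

1

Fault-free: N0=1, N1=1, N2=0, N3=1, N4=0, N5=0, N6=0 → 0. Observed 1.
  N0 stuck-at-0: output 0 ✗
  N0 stuck-at-1: output 0 ✗
  N1 stuck-at-0: output 0 ✗
  N1 stuck-at-1: output 0 ✗
  N2 stuck-at-0: output 0 ✗
  N2 stuck-at-1: output 0 ✗
  N3 stuck-at-0: output 0 ✗
  N3 stuck-at-1: output 0 ✗
  N4 stuck-at-0: output 0 ✗
  N4 stuck-at-1: output 0 ✗
  N5 stuck-at-0: output 0 ✗
  N5 stuck-at-1: output 0 ✗
  N6 stuck-at-0: output 0 ✗
  N6 stuck-at-1: output 1 ✓
Consistent faults: {N6 stuck-at-1} — 1 in all.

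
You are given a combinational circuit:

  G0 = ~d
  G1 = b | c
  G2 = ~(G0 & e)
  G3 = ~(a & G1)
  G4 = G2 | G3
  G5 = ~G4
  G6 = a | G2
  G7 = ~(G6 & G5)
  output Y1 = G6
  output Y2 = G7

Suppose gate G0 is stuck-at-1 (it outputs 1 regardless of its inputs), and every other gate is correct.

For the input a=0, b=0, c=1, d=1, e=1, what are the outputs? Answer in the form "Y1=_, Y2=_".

Y1=0, Y2=1

Propagate with G0 forced: G0=1 [stuck-at-1], G1=1, G2=0, G3=1, G4=1, G5=0, G6=0, G7=1.
So the outputs are Y1=0, Y2=1. (Without the fault they would be Y1=1, Y2=1.)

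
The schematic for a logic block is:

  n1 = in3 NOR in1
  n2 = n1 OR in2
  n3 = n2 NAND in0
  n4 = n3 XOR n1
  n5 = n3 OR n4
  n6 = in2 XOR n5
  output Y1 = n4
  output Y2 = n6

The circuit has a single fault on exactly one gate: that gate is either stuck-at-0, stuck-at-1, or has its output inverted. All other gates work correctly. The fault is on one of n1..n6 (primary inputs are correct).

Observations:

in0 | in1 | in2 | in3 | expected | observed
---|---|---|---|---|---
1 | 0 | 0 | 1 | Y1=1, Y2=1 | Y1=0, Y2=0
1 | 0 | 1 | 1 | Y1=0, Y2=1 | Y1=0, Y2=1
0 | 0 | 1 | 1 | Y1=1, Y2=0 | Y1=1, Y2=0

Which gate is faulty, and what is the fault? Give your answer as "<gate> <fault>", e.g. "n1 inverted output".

n2 stuck-at-1

Fault-free values for test 1 (in0=1, in1=0, in2=0, in3=1): n1=0, n2=0, n3=1, n4=1, n5=1, n6=1, giving Y1=1, Y2=1. Observed Y1=0, Y2=0.
Test 1: faults giving observed Y1=0, Y2=0 are {n2 stuck-at-1, n2 inverted output, n3 stuck-at-0, n3 inverted output}.
Test 2 (in0=1, in1=0, in2=1, in3=1): fault-free n1=0, n2=1, n3=0, n4=0, n5=0, n6=1 → Y1=0, Y2=1; observed Y1=0, Y2=1. Eliminates n2 inverted output, n3 inverted output.
Test 3 (in0=0, in1=0, in2=1, in3=1): fault-free n1=0, n2=1, n3=1, n4=1, n5=1, n6=0 → Y1=1, Y2=0; observed Y1=1, Y2=0. Eliminates n3 stuck-at-0.
Only n2 stuck-at-1 is consistent with every test.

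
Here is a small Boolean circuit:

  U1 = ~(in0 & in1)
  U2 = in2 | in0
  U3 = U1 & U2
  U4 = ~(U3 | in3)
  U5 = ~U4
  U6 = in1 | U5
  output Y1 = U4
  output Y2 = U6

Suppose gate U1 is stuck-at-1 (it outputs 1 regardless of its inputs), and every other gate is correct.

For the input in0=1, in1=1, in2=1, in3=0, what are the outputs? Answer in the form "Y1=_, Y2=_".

Y1=0, Y2=1

Propagate with U1 forced: U1=1 [stuck-at-1], U2=1, U3=1, U4=0, U5=1, U6=1.
So the outputs are Y1=0, Y2=1. (Without the fault they would be Y1=1, Y2=1.)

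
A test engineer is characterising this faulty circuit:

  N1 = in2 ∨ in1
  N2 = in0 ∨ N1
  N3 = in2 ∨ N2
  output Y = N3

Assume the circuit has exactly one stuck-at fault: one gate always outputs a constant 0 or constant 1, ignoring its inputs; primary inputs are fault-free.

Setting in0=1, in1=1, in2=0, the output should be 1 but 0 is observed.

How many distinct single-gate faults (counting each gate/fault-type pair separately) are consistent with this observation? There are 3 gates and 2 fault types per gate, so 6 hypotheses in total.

2

Fault-free: N1=1, N2=1, N3=1 → 1. Observed 0.
  N1 stuck-at-0: output 1 ✗
  N1 stuck-at-1: output 1 ✗
  N2 stuck-at-0: output 0 ✓
  N2 stuck-at-1: output 1 ✗
  N3 stuck-at-0: output 0 ✓
  N3 stuck-at-1: output 1 ✗
Consistent faults: {N2 stuck-at-0, N3 stuck-at-0} — 2 in all.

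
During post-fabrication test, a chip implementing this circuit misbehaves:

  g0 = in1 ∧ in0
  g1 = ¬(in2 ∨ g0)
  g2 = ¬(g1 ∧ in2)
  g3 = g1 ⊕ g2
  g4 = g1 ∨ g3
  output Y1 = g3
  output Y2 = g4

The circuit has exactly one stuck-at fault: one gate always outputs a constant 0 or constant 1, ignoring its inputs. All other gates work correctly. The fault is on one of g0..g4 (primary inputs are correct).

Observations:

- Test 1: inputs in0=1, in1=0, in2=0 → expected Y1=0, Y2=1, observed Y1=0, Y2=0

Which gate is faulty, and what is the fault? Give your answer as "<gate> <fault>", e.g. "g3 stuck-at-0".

Fault-free values for test 1 (in0=1, in1=0, in2=0): g0=0, g1=1, g2=1, g3=0, g4=1, giving Y1=0, Y2=1. Observed Y1=0, Y2=0.
Test 1: faults giving observed Y1=0, Y2=0 are {g4 stuck-at-0}.
Only g4 stuck-at-0 is consistent with every test.

g4 stuck-at-0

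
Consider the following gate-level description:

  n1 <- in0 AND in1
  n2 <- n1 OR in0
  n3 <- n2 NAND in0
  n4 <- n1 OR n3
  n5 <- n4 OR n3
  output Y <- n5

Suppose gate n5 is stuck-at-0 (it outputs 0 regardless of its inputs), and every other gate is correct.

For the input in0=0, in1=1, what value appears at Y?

Propagate with n5 forced: n1=0, n2=0, n3=1, n4=1, n5=0 [stuck-at-0].
So Y = 0. (Without the fault it would be 1.)

0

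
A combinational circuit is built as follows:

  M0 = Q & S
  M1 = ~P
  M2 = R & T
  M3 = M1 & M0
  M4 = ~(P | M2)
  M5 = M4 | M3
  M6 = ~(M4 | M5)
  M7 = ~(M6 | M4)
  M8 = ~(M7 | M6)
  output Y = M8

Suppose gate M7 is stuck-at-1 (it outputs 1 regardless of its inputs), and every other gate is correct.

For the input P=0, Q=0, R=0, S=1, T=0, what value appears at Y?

0

Propagate with M7 forced: M0=0, M1=1, M2=0, M3=0, M4=1, M5=1, M6=0, M7=1 [stuck-at-1], M8=0.
So Y = 0. (Without the fault it would be 1.)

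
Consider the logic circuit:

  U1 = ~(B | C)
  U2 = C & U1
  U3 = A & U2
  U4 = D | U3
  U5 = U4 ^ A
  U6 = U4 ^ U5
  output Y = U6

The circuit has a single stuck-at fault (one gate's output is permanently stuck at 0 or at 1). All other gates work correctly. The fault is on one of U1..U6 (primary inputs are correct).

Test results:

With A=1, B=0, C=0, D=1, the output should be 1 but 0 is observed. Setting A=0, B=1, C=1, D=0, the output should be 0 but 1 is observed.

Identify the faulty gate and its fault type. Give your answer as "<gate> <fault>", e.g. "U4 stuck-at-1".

Fault-free values for test 1 (A=1, B=0, C=0, D=1): U1=1, U2=0, U3=0, U4=1, U5=0, U6=1, giving Y=1. Observed 0.
Test 1: faults giving observed 0 are {U5 stuck-at-1, U6 stuck-at-0}.
Test 2 (A=0, B=1, C=1, D=0): fault-free U1=0, U2=0, U3=0, U4=0, U5=0, U6=0 → 0; observed 1. Eliminates U6 stuck-at-0.
Only U5 stuck-at-1 is consistent with every test.

U5 stuck-at-1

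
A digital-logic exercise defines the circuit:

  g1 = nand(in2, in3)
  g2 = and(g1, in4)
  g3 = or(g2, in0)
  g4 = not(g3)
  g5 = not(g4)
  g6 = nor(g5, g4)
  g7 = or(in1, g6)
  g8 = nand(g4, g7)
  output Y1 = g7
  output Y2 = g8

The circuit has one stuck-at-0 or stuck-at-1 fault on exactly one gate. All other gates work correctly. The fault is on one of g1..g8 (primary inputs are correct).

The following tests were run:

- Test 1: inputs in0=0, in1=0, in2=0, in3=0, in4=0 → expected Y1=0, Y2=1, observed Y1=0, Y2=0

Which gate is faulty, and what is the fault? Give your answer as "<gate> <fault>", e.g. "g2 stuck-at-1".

g8 stuck-at-0

Fault-free values for test 1 (in0=0, in1=0, in2=0, in3=0, in4=0): g1=1, g2=0, g3=0, g4=1, g5=0, g6=0, g7=0, g8=1, giving Y1=0, Y2=1. Observed Y1=0, Y2=0.
Test 1: faults giving observed Y1=0, Y2=0 are {g8 stuck-at-0}.
Only g8 stuck-at-0 is consistent with every test.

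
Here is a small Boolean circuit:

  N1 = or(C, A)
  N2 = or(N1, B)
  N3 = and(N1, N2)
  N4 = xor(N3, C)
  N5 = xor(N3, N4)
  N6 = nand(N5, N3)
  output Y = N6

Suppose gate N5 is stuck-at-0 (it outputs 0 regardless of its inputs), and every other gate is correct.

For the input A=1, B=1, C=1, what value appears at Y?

1

Propagate with N5 forced: N1=1, N2=1, N3=1, N4=0, N5=0 [stuck-at-0], N6=1.
So Y = 1. (Without the fault it would be 0.)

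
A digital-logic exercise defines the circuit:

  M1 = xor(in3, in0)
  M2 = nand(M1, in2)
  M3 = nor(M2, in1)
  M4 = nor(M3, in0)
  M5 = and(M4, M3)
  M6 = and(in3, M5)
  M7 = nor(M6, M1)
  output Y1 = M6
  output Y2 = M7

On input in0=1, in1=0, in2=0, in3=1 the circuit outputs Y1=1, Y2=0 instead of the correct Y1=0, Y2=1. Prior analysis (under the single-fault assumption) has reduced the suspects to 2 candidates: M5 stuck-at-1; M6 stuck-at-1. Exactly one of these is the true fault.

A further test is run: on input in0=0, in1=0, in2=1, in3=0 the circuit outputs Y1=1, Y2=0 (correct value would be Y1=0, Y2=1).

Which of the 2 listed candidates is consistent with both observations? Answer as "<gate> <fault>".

Evaluate each candidate on input in0=0, in1=0, in2=1, in3=0:
  M5 stuck-at-1: M1=0, M2=1, M3=0, M4=1, M5=1 [stuck-at-1], M6=0, M7=1 → Y1=0, Y2=1 — eliminated
  M6 stuck-at-1: M1=0, M2=1, M3=0, M4=1, M5=0, M6=1 [stuck-at-1], M7=0 → Y1=1, Y2=0 — matches
Only M6 stuck-at-1 reproduces the observed Y1=1, Y2=0.

M6 stuck-at-1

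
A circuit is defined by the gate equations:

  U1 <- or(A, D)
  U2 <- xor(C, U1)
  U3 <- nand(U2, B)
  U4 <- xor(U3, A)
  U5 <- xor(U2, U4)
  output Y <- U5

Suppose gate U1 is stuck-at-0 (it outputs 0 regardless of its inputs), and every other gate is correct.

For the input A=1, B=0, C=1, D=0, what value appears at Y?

Propagate with U1 forced: U1=0 [stuck-at-0], U2=1, U3=1, U4=0, U5=1.
So Y = 1. (Without the fault it would be 0.)

1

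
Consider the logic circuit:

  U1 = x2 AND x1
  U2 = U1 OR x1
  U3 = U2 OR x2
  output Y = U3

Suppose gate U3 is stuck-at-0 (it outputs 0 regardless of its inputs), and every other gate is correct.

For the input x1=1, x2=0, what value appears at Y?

0

Propagate with U3 forced: U1=0, U2=1, U3=0 [stuck-at-0].
So Y = 0. (Without the fault it would be 1.)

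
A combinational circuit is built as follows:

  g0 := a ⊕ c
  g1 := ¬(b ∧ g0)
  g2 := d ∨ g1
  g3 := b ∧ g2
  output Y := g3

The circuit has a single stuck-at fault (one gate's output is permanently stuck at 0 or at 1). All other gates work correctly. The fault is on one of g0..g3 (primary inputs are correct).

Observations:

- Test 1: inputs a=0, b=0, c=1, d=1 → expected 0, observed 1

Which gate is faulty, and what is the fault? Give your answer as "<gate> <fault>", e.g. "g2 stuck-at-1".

g3 stuck-at-1

Fault-free values for test 1 (a=0, b=0, c=1, d=1): g0=1, g1=1, g2=1, g3=0, giving Y=0. Observed 1.
Test 1: faults giving observed 1 are {g3 stuck-at-1}.
Only g3 stuck-at-1 is consistent with every test.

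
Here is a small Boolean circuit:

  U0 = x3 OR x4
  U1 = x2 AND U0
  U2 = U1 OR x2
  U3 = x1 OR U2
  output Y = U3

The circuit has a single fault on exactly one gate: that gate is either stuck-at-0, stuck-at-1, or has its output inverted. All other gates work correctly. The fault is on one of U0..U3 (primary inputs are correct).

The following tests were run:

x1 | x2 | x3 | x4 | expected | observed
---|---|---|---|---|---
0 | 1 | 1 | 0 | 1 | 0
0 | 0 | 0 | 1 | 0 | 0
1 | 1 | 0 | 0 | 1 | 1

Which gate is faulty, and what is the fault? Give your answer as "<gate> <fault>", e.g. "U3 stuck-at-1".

U2 stuck-at-0

Fault-free values for test 1 (x1=0, x2=1, x3=1, x4=0): U0=1, U1=1, U2=1, U3=1, giving Y=1. Observed 0.
Test 1: faults giving observed 0 are {U2 stuck-at-0, U2 inverted output, U3 stuck-at-0, U3 inverted output}.
Test 2 (x1=0, x2=0, x3=0, x4=1): fault-free U0=1, U1=0, U2=0, U3=0 → 0; observed 0. Eliminates U2 inverted output, U3 inverted output.
Test 3 (x1=1, x2=1, x3=0, x4=0): fault-free U0=0, U1=0, U2=1, U3=1 → 1; observed 1. Eliminates U3 stuck-at-0.
Only U2 stuck-at-0 is consistent with every test.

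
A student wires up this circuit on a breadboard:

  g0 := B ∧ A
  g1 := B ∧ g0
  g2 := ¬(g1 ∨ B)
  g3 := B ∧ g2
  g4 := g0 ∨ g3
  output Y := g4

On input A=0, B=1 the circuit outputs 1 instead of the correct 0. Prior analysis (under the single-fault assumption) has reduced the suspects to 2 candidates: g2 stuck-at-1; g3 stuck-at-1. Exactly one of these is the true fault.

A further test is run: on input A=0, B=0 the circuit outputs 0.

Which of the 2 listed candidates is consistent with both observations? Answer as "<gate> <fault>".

g2 stuck-at-1

Evaluate each candidate on input A=0, B=0:
  g2 stuck-at-1: g0=0, g1=0, g2=1 [stuck-at-1], g3=0, g4=0 → 0 — matches
  g3 stuck-at-1: g0=0, g1=0, g2=1, g3=1 [stuck-at-1], g4=1 → 1 — eliminated
Only g2 stuck-at-1 reproduces the observed 0.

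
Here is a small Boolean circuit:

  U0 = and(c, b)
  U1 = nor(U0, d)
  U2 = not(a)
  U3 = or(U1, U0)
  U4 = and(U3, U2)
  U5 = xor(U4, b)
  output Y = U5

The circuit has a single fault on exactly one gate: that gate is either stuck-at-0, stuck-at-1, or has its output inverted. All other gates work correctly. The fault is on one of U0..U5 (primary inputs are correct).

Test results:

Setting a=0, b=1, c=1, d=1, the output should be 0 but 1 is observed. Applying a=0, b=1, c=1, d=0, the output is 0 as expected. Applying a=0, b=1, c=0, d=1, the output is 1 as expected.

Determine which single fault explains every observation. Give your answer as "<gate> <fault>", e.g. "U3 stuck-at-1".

U0 stuck-at-0

Fault-free values for test 1 (a=0, b=1, c=1, d=1): U0=1, U1=0, U2=1, U3=1, U4=1, U5=0, giving Y=0. Observed 1.
Test 1: faults giving observed 1 are {U0 stuck-at-0, U0 inverted output, U2 stuck-at-0, U2 inverted output, U3 stuck-at-0, U3 inverted output, U4 stuck-at-0, U4 inverted output, U5 stuck-at-1, U5 inverted output}.
Test 2 (a=0, b=1, c=1, d=0): fault-free U0=1, U1=0, U2=1, U3=1, U4=1, U5=0 → 0; observed 0. Eliminates U2 stuck-at-0, U2 inverted output, U3 stuck-at-0, U3 inverted output, U4 stuck-at-0, U4 inverted output, U5 stuck-at-1, U5 inverted output.
Test 3 (a=0, b=1, c=0, d=1): fault-free U0=0, U1=0, U2=1, U3=0, U4=0, U5=1 → 1; observed 1. Eliminates U0 inverted output.
Only U0 stuck-at-0 is consistent with every test.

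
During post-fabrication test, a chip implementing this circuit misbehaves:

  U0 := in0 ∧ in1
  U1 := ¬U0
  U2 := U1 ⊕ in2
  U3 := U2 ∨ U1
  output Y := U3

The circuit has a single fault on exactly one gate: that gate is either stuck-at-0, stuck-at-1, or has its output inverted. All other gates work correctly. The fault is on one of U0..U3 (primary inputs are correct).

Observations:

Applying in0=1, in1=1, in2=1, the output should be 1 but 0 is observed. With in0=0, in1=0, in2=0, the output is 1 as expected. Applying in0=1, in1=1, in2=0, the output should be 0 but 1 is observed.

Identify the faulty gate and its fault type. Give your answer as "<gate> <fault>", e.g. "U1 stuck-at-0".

Fault-free values for test 1 (in0=1, in1=1, in2=1): U0=1, U1=0, U2=1, U3=1, giving Y=1. Observed 0.
Test 1: faults giving observed 0 are {U2 stuck-at-0, U2 inverted output, U3 stuck-at-0, U3 inverted output}.
Test 2 (in0=0, in1=0, in2=0): fault-free U0=0, U1=1, U2=1, U3=1 → 1; observed 1. Eliminates U3 stuck-at-0, U3 inverted output.
Test 3 (in0=1, in1=1, in2=0): fault-free U0=1, U1=0, U2=0, U3=0 → 0; observed 1. Eliminates U2 stuck-at-0.
Only U2 inverted output is consistent with every test.

U2 inverted output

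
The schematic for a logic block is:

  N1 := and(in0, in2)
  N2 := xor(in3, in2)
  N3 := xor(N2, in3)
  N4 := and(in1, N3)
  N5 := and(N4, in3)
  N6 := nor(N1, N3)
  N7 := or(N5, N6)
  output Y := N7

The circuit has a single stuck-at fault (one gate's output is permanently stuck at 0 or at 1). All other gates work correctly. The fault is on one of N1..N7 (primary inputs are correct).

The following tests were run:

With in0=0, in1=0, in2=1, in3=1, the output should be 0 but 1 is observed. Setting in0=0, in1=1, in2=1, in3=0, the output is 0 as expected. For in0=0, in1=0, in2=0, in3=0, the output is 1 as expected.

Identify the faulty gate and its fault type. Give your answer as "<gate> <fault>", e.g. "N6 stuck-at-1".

N4 stuck-at-1

Fault-free values for test 1 (in0=0, in1=0, in2=1, in3=1): N1=0, N2=0, N3=1, N4=0, N5=0, N6=0, N7=0, giving Y=0. Observed 1.
Test 1: faults giving observed 1 are {N2 stuck-at-1, N3 stuck-at-0, N4 stuck-at-1, N5 stuck-at-1, N6 stuck-at-1, N7 stuck-at-1}.
Test 2 (in0=0, in1=1, in2=1, in3=0): fault-free N1=0, N2=1, N3=1, N4=1, N5=0, N6=0, N7=0 → 0; observed 0. Eliminates N3 stuck-at-0, N5 stuck-at-1, N6 stuck-at-1, N7 stuck-at-1.
Test 3 (in0=0, in1=0, in2=0, in3=0): fault-free N1=0, N2=0, N3=0, N4=0, N5=0, N6=1, N7=1 → 1; observed 1. Eliminates N2 stuck-at-1.
Only N4 stuck-at-1 is consistent with every test.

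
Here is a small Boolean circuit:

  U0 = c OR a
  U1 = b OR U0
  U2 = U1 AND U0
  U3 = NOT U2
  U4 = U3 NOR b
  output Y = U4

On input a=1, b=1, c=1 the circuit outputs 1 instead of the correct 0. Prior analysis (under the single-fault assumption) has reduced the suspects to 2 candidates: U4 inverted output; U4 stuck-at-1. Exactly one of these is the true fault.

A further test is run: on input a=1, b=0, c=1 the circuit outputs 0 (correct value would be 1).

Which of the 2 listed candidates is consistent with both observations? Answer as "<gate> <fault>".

U4 inverted output

Evaluate each candidate on input a=1, b=0, c=1:
  U4 inverted output: U0=1, U1=1, U2=1, U3=0, U4=0 [inverted output] → 0 — matches
  U4 stuck-at-1: U0=1, U1=1, U2=1, U3=0, U4=1 [stuck-at-1] → 1 — eliminated
Only U4 inverted output reproduces the observed 0.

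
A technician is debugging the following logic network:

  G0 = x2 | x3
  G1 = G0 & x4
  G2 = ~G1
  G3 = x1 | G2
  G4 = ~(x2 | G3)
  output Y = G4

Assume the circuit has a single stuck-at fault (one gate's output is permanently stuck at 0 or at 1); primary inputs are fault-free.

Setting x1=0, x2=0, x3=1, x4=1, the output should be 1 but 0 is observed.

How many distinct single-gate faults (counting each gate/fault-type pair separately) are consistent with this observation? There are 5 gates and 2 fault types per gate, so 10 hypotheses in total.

5

Fault-free: G0=1, G1=1, G2=0, G3=0, G4=1 → 1. Observed 0.
  G0 stuck-at-0: output 0 ✓
  G0 stuck-at-1: output 1 ✗
  G1 stuck-at-0: output 0 ✓
  G1 stuck-at-1: output 1 ✗
  G2 stuck-at-0: output 1 ✗
  G2 stuck-at-1: output 0 ✓
  G3 stuck-at-0: output 1 ✗
  G3 stuck-at-1: output 0 ✓
  G4 stuck-at-0: output 0 ✓
  G4 stuck-at-1: output 1 ✗
Consistent faults: {G0 stuck-at-0, G1 stuck-at-0, G2 stuck-at-1, G3 stuck-at-1, G4 stuck-at-0} — 5 in all.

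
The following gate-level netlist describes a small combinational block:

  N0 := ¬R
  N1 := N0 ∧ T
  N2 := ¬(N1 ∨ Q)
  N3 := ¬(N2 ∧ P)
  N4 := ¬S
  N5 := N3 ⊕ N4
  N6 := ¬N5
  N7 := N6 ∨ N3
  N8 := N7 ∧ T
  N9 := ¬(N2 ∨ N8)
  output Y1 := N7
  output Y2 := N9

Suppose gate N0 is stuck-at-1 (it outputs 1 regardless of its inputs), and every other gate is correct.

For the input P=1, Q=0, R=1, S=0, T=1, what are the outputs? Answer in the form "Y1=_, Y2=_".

Propagate with N0 forced: N0=1 [stuck-at-1], N1=1, N2=0, N3=1, N4=1, N5=0, N6=1, N7=1, N8=1, N9=0.
So the outputs are Y1=1, Y2=0. (Without the fault they would be Y1=0, Y2=0.)

Y1=1, Y2=0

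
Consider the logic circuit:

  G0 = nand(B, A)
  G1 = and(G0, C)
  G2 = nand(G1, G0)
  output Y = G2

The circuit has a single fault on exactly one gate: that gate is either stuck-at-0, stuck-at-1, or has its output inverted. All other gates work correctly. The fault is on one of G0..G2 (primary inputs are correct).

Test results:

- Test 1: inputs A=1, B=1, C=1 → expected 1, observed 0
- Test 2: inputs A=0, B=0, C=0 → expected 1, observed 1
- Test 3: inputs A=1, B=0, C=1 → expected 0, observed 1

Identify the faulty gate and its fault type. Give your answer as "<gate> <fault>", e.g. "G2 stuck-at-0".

G0 inverted output

Fault-free values for test 1 (A=1, B=1, C=1): G0=0, G1=0, G2=1, giving Y=1. Observed 0.
Test 1: faults giving observed 0 are {G0 stuck-at-1, G0 inverted output, G2 stuck-at-0, G2 inverted output}.
Test 2 (A=0, B=0, C=0): fault-free G0=1, G1=0, G2=1 → 1; observed 1. Eliminates G2 stuck-at-0, G2 inverted output.
Test 3 (A=1, B=0, C=1): fault-free G0=1, G1=1, G2=0 → 0; observed 1. Eliminates G0 stuck-at-1.
Only G0 inverted output is consistent with every test.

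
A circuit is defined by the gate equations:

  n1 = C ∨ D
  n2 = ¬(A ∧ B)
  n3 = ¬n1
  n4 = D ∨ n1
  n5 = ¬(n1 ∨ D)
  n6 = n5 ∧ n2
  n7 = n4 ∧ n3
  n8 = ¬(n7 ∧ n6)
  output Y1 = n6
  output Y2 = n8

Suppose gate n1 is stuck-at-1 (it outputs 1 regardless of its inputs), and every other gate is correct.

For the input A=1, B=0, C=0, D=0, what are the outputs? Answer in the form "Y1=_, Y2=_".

Y1=0, Y2=1

Propagate with n1 forced: n1=1 [stuck-at-1], n2=1, n3=0, n4=1, n5=0, n6=0, n7=0, n8=1.
So the outputs are Y1=0, Y2=1. (Without the fault they would be Y1=1, Y2=1.)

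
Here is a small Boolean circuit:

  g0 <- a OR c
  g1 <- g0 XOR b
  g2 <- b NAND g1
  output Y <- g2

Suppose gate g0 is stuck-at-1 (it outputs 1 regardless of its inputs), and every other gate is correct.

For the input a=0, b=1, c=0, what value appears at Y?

1

Propagate with g0 forced: g0=1 [stuck-at-1], g1=0, g2=1.
So Y = 1. (Without the fault it would be 0.)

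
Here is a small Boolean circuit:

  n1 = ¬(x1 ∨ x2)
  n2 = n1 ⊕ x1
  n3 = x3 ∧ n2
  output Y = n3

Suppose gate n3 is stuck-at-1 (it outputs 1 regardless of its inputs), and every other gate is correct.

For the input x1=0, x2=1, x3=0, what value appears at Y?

1

Propagate with n3 forced: n1=0, n2=0, n3=1 [stuck-at-1].
So Y = 1. (Without the fault it would be 0.)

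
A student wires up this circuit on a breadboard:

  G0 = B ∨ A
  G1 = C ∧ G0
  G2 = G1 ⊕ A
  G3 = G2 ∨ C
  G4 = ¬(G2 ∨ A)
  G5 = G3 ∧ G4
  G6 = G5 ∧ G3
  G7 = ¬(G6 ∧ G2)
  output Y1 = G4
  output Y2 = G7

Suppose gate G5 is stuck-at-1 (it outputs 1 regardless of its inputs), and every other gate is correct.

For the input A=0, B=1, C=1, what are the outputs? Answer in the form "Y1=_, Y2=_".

Propagate with G5 forced: G0=1, G1=1, G2=1, G3=1, G4=0, G5=1 [stuck-at-1], G6=1, G7=0.
So the outputs are Y1=0, Y2=0. (Without the fault they would be Y1=0, Y2=1.)

Y1=0, Y2=0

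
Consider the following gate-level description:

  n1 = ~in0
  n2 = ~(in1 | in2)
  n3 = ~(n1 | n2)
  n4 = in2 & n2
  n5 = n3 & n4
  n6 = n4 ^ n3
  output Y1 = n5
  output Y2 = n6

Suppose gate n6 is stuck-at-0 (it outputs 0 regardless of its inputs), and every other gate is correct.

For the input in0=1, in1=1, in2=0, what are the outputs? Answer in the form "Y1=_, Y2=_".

Propagate with n6 forced: n1=0, n2=0, n3=1, n4=0, n5=0, n6=0 [stuck-at-0].
So the outputs are Y1=0, Y2=0. (Without the fault they would be Y1=0, Y2=1.)

Y1=0, Y2=0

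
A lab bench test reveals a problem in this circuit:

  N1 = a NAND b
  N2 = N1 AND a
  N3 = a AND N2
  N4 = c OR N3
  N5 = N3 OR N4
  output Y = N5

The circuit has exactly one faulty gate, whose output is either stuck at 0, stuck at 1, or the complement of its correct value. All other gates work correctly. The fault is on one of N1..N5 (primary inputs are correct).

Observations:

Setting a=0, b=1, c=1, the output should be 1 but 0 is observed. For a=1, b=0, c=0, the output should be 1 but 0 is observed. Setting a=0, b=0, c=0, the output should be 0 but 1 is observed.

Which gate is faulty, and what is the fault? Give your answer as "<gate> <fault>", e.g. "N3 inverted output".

Fault-free values for test 1 (a=0, b=1, c=1): N1=1, N2=0, N3=0, N4=1, N5=1, giving Y=1. Observed 0.
Test 1: faults giving observed 0 are {N4 stuck-at-0, N4 inverted output, N5 stuck-at-0, N5 inverted output}.
Test 2 (a=1, b=0, c=0): fault-free N1=1, N2=1, N3=1, N4=1, N5=1 → 1; observed 0. Eliminates N4 stuck-at-0, N4 inverted output.
Test 3 (a=0, b=0, c=0): fault-free N1=1, N2=0, N3=0, N4=0, N5=0 → 0; observed 1. Eliminates N5 stuck-at-0.
Only N5 inverted output is consistent with every test.

N5 inverted output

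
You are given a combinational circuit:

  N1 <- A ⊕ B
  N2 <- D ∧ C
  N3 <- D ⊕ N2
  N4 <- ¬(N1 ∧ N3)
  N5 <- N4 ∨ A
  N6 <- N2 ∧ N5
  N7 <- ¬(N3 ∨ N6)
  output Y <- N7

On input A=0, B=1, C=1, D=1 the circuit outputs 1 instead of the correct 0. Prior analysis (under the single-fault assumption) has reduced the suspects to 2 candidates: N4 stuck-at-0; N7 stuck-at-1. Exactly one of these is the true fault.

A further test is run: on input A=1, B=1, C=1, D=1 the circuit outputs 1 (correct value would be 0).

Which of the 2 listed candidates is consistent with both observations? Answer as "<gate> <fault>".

N7 stuck-at-1

Evaluate each candidate on input A=1, B=1, C=1, D=1:
  N4 stuck-at-0: N1=0, N2=1, N3=0, N4=0 [stuck-at-0], N5=1, N6=1, N7=0 → 0 — eliminated
  N7 stuck-at-1: N1=0, N2=1, N3=0, N4=1, N5=1, N6=1, N7=1 [stuck-at-1] → 1 — matches
Only N7 stuck-at-1 reproduces the observed 1.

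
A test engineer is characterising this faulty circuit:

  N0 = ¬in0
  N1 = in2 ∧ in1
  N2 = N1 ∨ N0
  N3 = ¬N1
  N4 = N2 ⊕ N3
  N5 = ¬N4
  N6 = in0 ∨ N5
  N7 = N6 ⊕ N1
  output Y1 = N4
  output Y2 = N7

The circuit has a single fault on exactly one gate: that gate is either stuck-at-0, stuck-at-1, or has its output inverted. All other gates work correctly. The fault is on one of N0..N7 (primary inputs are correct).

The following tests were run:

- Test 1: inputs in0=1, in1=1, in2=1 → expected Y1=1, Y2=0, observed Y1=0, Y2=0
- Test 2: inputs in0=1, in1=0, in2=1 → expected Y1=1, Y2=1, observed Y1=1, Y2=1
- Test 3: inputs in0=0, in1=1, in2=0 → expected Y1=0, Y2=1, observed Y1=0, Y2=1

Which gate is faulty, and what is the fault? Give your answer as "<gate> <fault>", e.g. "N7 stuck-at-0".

N3 stuck-at-1

Fault-free values for test 1 (in0=1, in1=1, in2=1): N0=0, N1=1, N2=1, N3=0, N4=1, N5=0, N6=1, N7=0, giving Y1=1, Y2=0. Observed Y1=0, Y2=0.
Test 1: faults giving observed Y1=0, Y2=0 are {N2 stuck-at-0, N2 inverted output, N3 stuck-at-1, N3 inverted output, N4 stuck-at-0, N4 inverted output}.
Test 2 (in0=1, in1=0, in2=1): fault-free N0=0, N1=0, N2=0, N3=1, N4=1, N5=0, N6=1, N7=1 → Y1=1, Y2=1; observed Y1=1, Y2=1. Eliminates N2 inverted output, N3 inverted output, N4 stuck-at-0, N4 inverted output.
Test 3 (in0=0, in1=1, in2=0): fault-free N0=1, N1=0, N2=1, N3=1, N4=0, N5=1, N6=1, N7=1 → Y1=0, Y2=1; observed Y1=0, Y2=1. Eliminates N2 stuck-at-0.
Only N3 stuck-at-1 is consistent with every test.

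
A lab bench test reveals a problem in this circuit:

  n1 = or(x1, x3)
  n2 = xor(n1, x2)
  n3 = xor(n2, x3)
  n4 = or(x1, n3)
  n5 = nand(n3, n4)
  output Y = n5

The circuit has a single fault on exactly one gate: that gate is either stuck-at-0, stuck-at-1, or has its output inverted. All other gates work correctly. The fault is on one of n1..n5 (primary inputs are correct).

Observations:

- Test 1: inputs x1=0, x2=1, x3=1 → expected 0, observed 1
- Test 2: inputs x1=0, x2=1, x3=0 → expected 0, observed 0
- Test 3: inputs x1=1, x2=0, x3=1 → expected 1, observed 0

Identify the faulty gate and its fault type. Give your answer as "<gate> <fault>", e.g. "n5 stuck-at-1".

n1 stuck-at-0

Fault-free values for test 1 (x1=0, x2=1, x3=1): n1=1, n2=0, n3=1, n4=1, n5=0, giving Y=0. Observed 1.
Test 1: faults giving observed 1 are {n1 stuck-at-0, n1 inverted output, n2 stuck-at-1, n2 inverted output, n3 stuck-at-0, n3 inverted output, n4 stuck-at-0, n4 inverted output, n5 stuck-at-1, n5 inverted output}.
Test 2 (x1=0, x2=1, x3=0): fault-free n1=0, n2=1, n3=1, n4=1, n5=0 → 0; observed 0. Eliminates n1 inverted output, n2 inverted output, n3 stuck-at-0, n3 inverted output, n4 stuck-at-0, n4 inverted output, n5 stuck-at-1, n5 inverted output.
Test 3 (x1=1, x2=0, x3=1): fault-free n1=1, n2=1, n3=0, n4=1, n5=1 → 1; observed 0. Eliminates n2 stuck-at-1.
Only n1 stuck-at-0 is consistent with every test.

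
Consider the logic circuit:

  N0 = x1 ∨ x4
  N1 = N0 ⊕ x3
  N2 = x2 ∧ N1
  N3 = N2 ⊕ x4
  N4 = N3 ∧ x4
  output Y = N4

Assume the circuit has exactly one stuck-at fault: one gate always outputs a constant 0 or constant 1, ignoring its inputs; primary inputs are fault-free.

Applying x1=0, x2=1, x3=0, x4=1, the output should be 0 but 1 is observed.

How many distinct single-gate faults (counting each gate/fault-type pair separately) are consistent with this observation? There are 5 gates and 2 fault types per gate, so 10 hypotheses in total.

Fault-free: N0=1, N1=1, N2=1, N3=0, N4=0 → 0. Observed 1.
  N0 stuck-at-0: output 1 ✓
  N0 stuck-at-1: output 0 ✗
  N1 stuck-at-0: output 1 ✓
  N1 stuck-at-1: output 0 ✗
  N2 stuck-at-0: output 1 ✓
  N2 stuck-at-1: output 0 ✗
  N3 stuck-at-0: output 0 ✗
  N3 stuck-at-1: output 1 ✓
  N4 stuck-at-0: output 0 ✗
  N4 stuck-at-1: output 1 ✓
Consistent faults: {N0 stuck-at-0, N1 stuck-at-0, N2 stuck-at-0, N3 stuck-at-1, N4 stuck-at-1} — 5 in all.

5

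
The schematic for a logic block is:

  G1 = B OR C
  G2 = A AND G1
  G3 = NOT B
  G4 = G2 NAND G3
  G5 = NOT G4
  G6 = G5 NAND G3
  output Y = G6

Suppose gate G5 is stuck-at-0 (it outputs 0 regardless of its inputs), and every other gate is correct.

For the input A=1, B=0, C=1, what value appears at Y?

1

Propagate with G5 forced: G1=1, G2=1, G3=1, G4=0, G5=0 [stuck-at-0], G6=1.
So Y = 1. (Without the fault it would be 0.)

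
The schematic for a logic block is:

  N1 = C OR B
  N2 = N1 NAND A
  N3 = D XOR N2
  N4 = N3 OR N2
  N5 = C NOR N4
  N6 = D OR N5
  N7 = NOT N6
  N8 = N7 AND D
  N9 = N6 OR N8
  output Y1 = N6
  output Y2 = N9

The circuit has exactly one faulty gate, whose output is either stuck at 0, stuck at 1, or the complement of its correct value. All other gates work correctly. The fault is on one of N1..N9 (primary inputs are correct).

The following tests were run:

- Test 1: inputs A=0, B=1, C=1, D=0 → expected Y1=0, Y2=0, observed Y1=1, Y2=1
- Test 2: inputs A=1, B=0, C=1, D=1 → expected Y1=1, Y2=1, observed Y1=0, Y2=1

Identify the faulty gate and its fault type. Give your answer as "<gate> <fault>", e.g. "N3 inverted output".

Fault-free values for test 1 (A=0, B=1, C=1, D=0): N1=1, N2=1, N3=1, N4=1, N5=0, N6=0, N7=1, N8=0, N9=0, giving Y1=0, Y2=0. Observed Y1=1, Y2=1.
Test 1: faults giving observed Y1=1, Y2=1 are {N5 stuck-at-1, N5 inverted output, N6 stuck-at-1, N6 inverted output}.
Test 2 (A=1, B=0, C=1, D=1): fault-free N1=1, N2=0, N3=1, N4=1, N5=0, N6=1, N7=0, N8=0, N9=1 → Y1=1, Y2=1; observed Y1=0, Y2=1. Eliminates N5 stuck-at-1, N5 inverted output, N6 stuck-at-1.
Only N6 inverted output is consistent with every test.

N6 inverted output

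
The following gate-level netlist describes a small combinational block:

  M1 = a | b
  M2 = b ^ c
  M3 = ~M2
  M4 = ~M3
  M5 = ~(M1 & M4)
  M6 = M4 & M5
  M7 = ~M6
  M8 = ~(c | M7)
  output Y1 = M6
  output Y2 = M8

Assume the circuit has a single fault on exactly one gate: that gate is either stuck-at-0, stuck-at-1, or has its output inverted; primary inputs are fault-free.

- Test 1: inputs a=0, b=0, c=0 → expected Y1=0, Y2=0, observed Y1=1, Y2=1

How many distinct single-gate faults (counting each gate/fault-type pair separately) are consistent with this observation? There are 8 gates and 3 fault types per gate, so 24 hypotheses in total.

Fault-free: M1=0, M2=0, M3=1, M4=0, M5=1, M6=0, M7=1, M8=0 → Y1=0, Y2=0. Observed Y1=1, Y2=1.
  M1: none of the 3 fault types match ✗
  M2: stuck-at-1, inverted output ✓; others ✗
  M3: stuck-at-0, inverted output ✓; others ✗
  M4: stuck-at-1, inverted output ✓; others ✗
  M5: none of the 3 fault types match ✗
  M6: stuck-at-1, inverted output ✓; others ✗
  M7: none of the 3 fault types match ✗
  M8: none of the 3 fault types match ✗
Consistent faults: {M2 stuck-at-1, M2 inverted output, M3 stuck-at-0, M3 inverted output, M4 stuck-at-1, M4 inverted output, M6 stuck-at-1, M6 inverted output} — 8 in all.

8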